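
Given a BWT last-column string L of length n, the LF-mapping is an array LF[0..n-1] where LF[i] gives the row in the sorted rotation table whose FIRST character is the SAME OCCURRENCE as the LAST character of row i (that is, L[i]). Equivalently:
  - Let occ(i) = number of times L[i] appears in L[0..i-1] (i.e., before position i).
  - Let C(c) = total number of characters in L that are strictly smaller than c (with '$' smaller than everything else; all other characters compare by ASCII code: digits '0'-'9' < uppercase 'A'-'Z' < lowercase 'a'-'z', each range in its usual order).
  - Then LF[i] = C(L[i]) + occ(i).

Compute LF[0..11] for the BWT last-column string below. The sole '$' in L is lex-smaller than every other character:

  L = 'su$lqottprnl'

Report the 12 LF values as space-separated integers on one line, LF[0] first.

Answer: 8 11 0 1 6 4 9 10 5 7 3 2

Derivation:
Char counts: '$':1, 'l':2, 'n':1, 'o':1, 'p':1, 'q':1, 'r':1, 's':1, 't':2, 'u':1
C (first-col start): C('$')=0, C('l')=1, C('n')=3, C('o')=4, C('p')=5, C('q')=6, C('r')=7, C('s')=8, C('t')=9, C('u')=11
L[0]='s': occ=0, LF[0]=C('s')+0=8+0=8
L[1]='u': occ=0, LF[1]=C('u')+0=11+0=11
L[2]='$': occ=0, LF[2]=C('$')+0=0+0=0
L[3]='l': occ=0, LF[3]=C('l')+0=1+0=1
L[4]='q': occ=0, LF[4]=C('q')+0=6+0=6
L[5]='o': occ=0, LF[5]=C('o')+0=4+0=4
L[6]='t': occ=0, LF[6]=C('t')+0=9+0=9
L[7]='t': occ=1, LF[7]=C('t')+1=9+1=10
L[8]='p': occ=0, LF[8]=C('p')+0=5+0=5
L[9]='r': occ=0, LF[9]=C('r')+0=7+0=7
L[10]='n': occ=0, LF[10]=C('n')+0=3+0=3
L[11]='l': occ=1, LF[11]=C('l')+1=1+1=2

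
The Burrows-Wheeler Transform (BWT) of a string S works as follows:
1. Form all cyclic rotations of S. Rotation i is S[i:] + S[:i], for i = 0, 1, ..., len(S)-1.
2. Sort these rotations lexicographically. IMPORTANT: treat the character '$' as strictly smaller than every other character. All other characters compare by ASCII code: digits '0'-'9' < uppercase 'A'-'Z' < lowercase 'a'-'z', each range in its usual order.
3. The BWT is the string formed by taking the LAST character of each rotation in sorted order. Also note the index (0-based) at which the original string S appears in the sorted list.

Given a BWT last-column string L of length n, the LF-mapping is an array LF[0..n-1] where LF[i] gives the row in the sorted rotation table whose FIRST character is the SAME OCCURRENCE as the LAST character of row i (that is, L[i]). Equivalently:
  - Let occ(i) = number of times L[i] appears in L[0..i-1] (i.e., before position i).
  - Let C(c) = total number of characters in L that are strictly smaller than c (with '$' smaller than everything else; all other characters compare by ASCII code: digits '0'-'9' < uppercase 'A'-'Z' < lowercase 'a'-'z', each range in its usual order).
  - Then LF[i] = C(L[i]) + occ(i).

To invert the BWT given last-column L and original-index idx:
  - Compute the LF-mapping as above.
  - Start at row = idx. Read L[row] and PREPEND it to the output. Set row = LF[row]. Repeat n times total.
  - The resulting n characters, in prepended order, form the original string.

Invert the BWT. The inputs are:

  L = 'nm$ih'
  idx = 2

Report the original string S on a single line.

LF mapping: 4 3 0 2 1
Walk LF starting at row 2, prepending L[row]:
  step 1: row=2, L[2]='$', prepend. Next row=LF[2]=0
  step 2: row=0, L[0]='n', prepend. Next row=LF[0]=4
  step 3: row=4, L[4]='h', prepend. Next row=LF[4]=1
  step 4: row=1, L[1]='m', prepend. Next row=LF[1]=3
  step 5: row=3, L[3]='i', prepend. Next row=LF[3]=2
Reversed output: imhn$

Answer: imhn$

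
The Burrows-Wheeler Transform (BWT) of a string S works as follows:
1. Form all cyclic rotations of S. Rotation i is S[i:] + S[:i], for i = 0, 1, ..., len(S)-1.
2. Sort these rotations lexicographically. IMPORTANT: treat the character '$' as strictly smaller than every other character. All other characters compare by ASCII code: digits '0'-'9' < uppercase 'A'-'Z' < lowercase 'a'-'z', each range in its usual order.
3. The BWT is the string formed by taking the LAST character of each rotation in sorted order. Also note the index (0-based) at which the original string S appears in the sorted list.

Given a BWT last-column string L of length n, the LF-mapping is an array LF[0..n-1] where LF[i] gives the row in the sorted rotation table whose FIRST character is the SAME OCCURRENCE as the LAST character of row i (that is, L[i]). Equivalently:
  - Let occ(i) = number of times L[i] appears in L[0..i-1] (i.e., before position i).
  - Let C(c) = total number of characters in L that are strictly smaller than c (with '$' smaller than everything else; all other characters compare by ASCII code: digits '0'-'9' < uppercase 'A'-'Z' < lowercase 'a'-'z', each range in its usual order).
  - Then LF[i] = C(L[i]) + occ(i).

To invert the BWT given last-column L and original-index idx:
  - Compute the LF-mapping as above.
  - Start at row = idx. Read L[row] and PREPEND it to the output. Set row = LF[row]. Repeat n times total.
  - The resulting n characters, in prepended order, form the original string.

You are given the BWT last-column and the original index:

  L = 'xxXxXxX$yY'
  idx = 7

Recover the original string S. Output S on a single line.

LF mapping: 5 6 1 7 2 8 3 0 9 4
Walk LF starting at row 7, prepending L[row]:
  step 1: row=7, L[7]='$', prepend. Next row=LF[7]=0
  step 2: row=0, L[0]='x', prepend. Next row=LF[0]=5
  step 3: row=5, L[5]='x', prepend. Next row=LF[5]=8
  step 4: row=8, L[8]='y', prepend. Next row=LF[8]=9
  step 5: row=9, L[9]='Y', prepend. Next row=LF[9]=4
  step 6: row=4, L[4]='X', prepend. Next row=LF[4]=2
  step 7: row=2, L[2]='X', prepend. Next row=LF[2]=1
  step 8: row=1, L[1]='x', prepend. Next row=LF[1]=6
  step 9: row=6, L[6]='X', prepend. Next row=LF[6]=3
  step 10: row=3, L[3]='x', prepend. Next row=LF[3]=7
Reversed output: xXxXXYyxx$

Answer: xXxXXYyxx$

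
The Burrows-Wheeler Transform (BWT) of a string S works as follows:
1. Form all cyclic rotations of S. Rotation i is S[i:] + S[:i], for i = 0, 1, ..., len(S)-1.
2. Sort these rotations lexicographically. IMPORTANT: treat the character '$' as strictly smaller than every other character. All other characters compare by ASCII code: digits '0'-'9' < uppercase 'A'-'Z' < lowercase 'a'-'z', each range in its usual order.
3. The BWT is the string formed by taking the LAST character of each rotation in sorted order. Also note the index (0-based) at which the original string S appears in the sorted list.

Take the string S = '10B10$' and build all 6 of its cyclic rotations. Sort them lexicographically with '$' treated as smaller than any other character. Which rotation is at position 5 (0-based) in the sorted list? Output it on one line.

Answer: B10$10

Derivation:
All 6 rotations (rotation i = S[i:]+S[:i]):
  rot[0] = 10B10$
  rot[1] = 0B10$1
  rot[2] = B10$10
  rot[3] = 10$10B
  rot[4] = 0$10B1
  rot[5] = $10B10
Sorted (with $ < everything):
  sorted[0] = $10B10
  sorted[1] = 0$10B1
  sorted[2] = 0B10$1
  sorted[3] = 10$10B
  sorted[4] = 10B10$
  sorted[5] = B10$10
sorted[5] = B10$10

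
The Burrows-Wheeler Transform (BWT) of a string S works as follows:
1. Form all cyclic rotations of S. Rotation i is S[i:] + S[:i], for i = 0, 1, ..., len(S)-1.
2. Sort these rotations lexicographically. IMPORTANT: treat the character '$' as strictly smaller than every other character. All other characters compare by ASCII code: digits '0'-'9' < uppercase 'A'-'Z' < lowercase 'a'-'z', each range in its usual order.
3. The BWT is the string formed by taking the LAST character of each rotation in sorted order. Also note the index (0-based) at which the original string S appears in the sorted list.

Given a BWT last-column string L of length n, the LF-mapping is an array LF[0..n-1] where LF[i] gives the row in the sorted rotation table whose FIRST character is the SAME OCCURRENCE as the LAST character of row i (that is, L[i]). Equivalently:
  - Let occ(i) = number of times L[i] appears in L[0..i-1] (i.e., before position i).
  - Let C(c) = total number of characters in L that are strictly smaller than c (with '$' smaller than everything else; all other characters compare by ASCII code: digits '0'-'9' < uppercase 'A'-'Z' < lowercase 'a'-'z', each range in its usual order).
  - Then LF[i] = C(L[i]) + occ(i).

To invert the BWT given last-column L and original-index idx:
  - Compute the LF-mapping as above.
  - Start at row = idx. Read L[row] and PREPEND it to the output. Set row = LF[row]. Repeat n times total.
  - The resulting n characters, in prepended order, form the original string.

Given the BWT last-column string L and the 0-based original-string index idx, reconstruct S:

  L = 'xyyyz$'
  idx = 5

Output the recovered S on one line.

Answer: zyyyx$

Derivation:
LF mapping: 1 2 3 4 5 0
Walk LF starting at row 5, prepending L[row]:
  step 1: row=5, L[5]='$', prepend. Next row=LF[5]=0
  step 2: row=0, L[0]='x', prepend. Next row=LF[0]=1
  step 3: row=1, L[1]='y', prepend. Next row=LF[1]=2
  step 4: row=2, L[2]='y', prepend. Next row=LF[2]=3
  step 5: row=3, L[3]='y', prepend. Next row=LF[3]=4
  step 6: row=4, L[4]='z', prepend. Next row=LF[4]=5
Reversed output: zyyyx$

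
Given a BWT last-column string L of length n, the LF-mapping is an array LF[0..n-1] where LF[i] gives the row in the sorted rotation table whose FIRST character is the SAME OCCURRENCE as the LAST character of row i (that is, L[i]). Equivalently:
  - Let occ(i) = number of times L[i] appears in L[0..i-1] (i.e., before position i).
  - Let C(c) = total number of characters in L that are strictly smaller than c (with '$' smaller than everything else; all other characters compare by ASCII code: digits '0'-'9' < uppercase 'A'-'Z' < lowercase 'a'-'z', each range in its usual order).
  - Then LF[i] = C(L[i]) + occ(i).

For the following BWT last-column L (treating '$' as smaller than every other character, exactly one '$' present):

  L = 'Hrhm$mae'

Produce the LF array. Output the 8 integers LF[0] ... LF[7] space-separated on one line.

Answer: 1 7 4 5 0 6 2 3

Derivation:
Char counts: '$':1, 'H':1, 'a':1, 'e':1, 'h':1, 'm':2, 'r':1
C (first-col start): C('$')=0, C('H')=1, C('a')=2, C('e')=3, C('h')=4, C('m')=5, C('r')=7
L[0]='H': occ=0, LF[0]=C('H')+0=1+0=1
L[1]='r': occ=0, LF[1]=C('r')+0=7+0=7
L[2]='h': occ=0, LF[2]=C('h')+0=4+0=4
L[3]='m': occ=0, LF[3]=C('m')+0=5+0=5
L[4]='$': occ=0, LF[4]=C('$')+0=0+0=0
L[5]='m': occ=1, LF[5]=C('m')+1=5+1=6
L[6]='a': occ=0, LF[6]=C('a')+0=2+0=2
L[7]='e': occ=0, LF[7]=C('e')+0=3+0=3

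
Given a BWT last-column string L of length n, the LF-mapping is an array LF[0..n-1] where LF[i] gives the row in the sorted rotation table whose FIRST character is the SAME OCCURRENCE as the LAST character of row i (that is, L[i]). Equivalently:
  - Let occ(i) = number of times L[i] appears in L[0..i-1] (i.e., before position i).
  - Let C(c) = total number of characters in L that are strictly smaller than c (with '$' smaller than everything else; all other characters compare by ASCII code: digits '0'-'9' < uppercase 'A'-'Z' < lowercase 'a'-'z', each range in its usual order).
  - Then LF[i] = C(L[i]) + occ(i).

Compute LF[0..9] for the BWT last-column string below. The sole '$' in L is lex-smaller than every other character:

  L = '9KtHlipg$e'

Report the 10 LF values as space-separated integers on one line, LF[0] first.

Char counts: '$':1, '9':1, 'H':1, 'K':1, 'e':1, 'g':1, 'i':1, 'l':1, 'p':1, 't':1
C (first-col start): C('$')=0, C('9')=1, C('H')=2, C('K')=3, C('e')=4, C('g')=5, C('i')=6, C('l')=7, C('p')=8, C('t')=9
L[0]='9': occ=0, LF[0]=C('9')+0=1+0=1
L[1]='K': occ=0, LF[1]=C('K')+0=3+0=3
L[2]='t': occ=0, LF[2]=C('t')+0=9+0=9
L[3]='H': occ=0, LF[3]=C('H')+0=2+0=2
L[4]='l': occ=0, LF[4]=C('l')+0=7+0=7
L[5]='i': occ=0, LF[5]=C('i')+0=6+0=6
L[6]='p': occ=0, LF[6]=C('p')+0=8+0=8
L[7]='g': occ=0, LF[7]=C('g')+0=5+0=5
L[8]='$': occ=0, LF[8]=C('$')+0=0+0=0
L[9]='e': occ=0, LF[9]=C('e')+0=4+0=4

Answer: 1 3 9 2 7 6 8 5 0 4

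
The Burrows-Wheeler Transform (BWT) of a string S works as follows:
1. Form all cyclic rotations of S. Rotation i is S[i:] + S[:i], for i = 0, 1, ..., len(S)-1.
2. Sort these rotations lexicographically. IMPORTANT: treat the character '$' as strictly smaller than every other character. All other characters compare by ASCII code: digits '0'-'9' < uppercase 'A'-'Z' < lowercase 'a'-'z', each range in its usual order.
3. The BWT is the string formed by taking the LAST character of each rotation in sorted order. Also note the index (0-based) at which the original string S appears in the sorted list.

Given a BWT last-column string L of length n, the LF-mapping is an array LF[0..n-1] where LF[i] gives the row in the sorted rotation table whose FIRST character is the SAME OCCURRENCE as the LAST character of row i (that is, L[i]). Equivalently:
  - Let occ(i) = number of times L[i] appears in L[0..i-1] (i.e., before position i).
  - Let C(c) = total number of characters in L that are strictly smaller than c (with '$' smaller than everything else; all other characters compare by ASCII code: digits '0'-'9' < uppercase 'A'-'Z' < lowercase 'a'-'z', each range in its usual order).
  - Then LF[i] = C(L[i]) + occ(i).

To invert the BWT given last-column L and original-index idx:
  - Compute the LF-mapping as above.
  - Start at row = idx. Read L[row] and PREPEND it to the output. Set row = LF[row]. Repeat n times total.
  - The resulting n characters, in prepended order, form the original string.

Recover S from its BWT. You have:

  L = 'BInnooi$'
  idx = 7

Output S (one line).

Answer: onionIB$

Derivation:
LF mapping: 1 2 4 5 6 7 3 0
Walk LF starting at row 7, prepending L[row]:
  step 1: row=7, L[7]='$', prepend. Next row=LF[7]=0
  step 2: row=0, L[0]='B', prepend. Next row=LF[0]=1
  step 3: row=1, L[1]='I', prepend. Next row=LF[1]=2
  step 4: row=2, L[2]='n', prepend. Next row=LF[2]=4
  step 5: row=4, L[4]='o', prepend. Next row=LF[4]=6
  step 6: row=6, L[6]='i', prepend. Next row=LF[6]=3
  step 7: row=3, L[3]='n', prepend. Next row=LF[3]=5
  step 8: row=5, L[5]='o', prepend. Next row=LF[5]=7
Reversed output: onionIB$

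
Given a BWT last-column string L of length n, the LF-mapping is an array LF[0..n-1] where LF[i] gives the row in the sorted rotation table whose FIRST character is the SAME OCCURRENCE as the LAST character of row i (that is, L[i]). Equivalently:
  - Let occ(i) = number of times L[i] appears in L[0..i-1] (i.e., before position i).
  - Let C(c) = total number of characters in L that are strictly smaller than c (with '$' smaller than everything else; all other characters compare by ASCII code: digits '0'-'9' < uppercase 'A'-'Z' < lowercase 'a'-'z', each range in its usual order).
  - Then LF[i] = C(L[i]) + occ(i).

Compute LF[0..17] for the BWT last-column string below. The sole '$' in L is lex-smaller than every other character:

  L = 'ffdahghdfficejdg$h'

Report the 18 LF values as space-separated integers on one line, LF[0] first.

Char counts: '$':1, 'a':1, 'c':1, 'd':3, 'e':1, 'f':4, 'g':2, 'h':3, 'i':1, 'j':1
C (first-col start): C('$')=0, C('a')=1, C('c')=2, C('d')=3, C('e')=6, C('f')=7, C('g')=11, C('h')=13, C('i')=16, C('j')=17
L[0]='f': occ=0, LF[0]=C('f')+0=7+0=7
L[1]='f': occ=1, LF[1]=C('f')+1=7+1=8
L[2]='d': occ=0, LF[2]=C('d')+0=3+0=3
L[3]='a': occ=0, LF[3]=C('a')+0=1+0=1
L[4]='h': occ=0, LF[4]=C('h')+0=13+0=13
L[5]='g': occ=0, LF[5]=C('g')+0=11+0=11
L[6]='h': occ=1, LF[6]=C('h')+1=13+1=14
L[7]='d': occ=1, LF[7]=C('d')+1=3+1=4
L[8]='f': occ=2, LF[8]=C('f')+2=7+2=9
L[9]='f': occ=3, LF[9]=C('f')+3=7+3=10
L[10]='i': occ=0, LF[10]=C('i')+0=16+0=16
L[11]='c': occ=0, LF[11]=C('c')+0=2+0=2
L[12]='e': occ=0, LF[12]=C('e')+0=6+0=6
L[13]='j': occ=0, LF[13]=C('j')+0=17+0=17
L[14]='d': occ=2, LF[14]=C('d')+2=3+2=5
L[15]='g': occ=1, LF[15]=C('g')+1=11+1=12
L[16]='$': occ=0, LF[16]=C('$')+0=0+0=0
L[17]='h': occ=2, LF[17]=C('h')+2=13+2=15

Answer: 7 8 3 1 13 11 14 4 9 10 16 2 6 17 5 12 0 15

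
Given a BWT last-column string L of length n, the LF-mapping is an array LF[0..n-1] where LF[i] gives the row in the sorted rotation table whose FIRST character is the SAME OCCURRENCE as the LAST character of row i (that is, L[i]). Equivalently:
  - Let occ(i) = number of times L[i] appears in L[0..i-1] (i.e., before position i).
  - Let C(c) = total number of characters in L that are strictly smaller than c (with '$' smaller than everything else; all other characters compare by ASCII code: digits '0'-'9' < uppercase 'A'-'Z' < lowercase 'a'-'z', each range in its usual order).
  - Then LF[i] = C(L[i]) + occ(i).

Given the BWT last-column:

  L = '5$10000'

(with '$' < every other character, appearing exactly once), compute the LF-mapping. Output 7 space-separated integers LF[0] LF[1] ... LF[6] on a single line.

Answer: 6 0 5 1 2 3 4

Derivation:
Char counts: '$':1, '0':4, '1':1, '5':1
C (first-col start): C('$')=0, C('0')=1, C('1')=5, C('5')=6
L[0]='5': occ=0, LF[0]=C('5')+0=6+0=6
L[1]='$': occ=0, LF[1]=C('$')+0=0+0=0
L[2]='1': occ=0, LF[2]=C('1')+0=5+0=5
L[3]='0': occ=0, LF[3]=C('0')+0=1+0=1
L[4]='0': occ=1, LF[4]=C('0')+1=1+1=2
L[5]='0': occ=2, LF[5]=C('0')+2=1+2=3
L[6]='0': occ=3, LF[6]=C('0')+3=1+3=4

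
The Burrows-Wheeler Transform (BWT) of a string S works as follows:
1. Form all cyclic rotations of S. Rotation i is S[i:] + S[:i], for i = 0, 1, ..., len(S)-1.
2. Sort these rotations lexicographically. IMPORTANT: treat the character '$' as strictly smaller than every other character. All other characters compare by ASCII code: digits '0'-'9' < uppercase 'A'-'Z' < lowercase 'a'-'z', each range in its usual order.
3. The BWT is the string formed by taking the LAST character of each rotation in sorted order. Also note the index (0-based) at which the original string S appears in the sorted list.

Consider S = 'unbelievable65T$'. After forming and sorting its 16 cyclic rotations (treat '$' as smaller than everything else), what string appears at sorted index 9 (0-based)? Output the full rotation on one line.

All 16 rotations (rotation i = S[i:]+S[:i]):
  rot[0] = unbelievable65T$
  rot[1] = nbelievable65T$u
  rot[2] = believable65T$un
  rot[3] = elievable65T$unb
  rot[4] = lievable65T$unbe
  rot[5] = ievable65T$unbel
  rot[6] = evable65T$unbeli
  rot[7] = vable65T$unbelie
  rot[8] = able65T$unbeliev
  rot[9] = ble65T$unbelieva
  rot[10] = le65T$unbelievab
  rot[11] = e65T$unbelievabl
  rot[12] = 65T$unbelievable
  rot[13] = 5T$unbelievable6
  rot[14] = T$unbelievable65
  rot[15] = $unbelievable65T
Sorted (with $ < everything):
  sorted[0] = $unbelievable65T
  sorted[1] = 5T$unbelievable6
  sorted[2] = 65T$unbelievable
  sorted[3] = T$unbelievable65
  sorted[4] = able65T$unbeliev
  sorted[5] = believable65T$un
  sorted[6] = ble65T$unbelieva
  sorted[7] = e65T$unbelievabl
  sorted[8] = elievable65T$unb
  sorted[9] = evable65T$unbeli
  sorted[10] = ievable65T$unbel
  sorted[11] = le65T$unbelievab
  sorted[12] = lievable65T$unbe
  sorted[13] = nbelievable65T$u
  sorted[14] = unbelievable65T$
  sorted[15] = vable65T$unbelie
sorted[9] = evable65T$unbeli

Answer: evable65T$unbeli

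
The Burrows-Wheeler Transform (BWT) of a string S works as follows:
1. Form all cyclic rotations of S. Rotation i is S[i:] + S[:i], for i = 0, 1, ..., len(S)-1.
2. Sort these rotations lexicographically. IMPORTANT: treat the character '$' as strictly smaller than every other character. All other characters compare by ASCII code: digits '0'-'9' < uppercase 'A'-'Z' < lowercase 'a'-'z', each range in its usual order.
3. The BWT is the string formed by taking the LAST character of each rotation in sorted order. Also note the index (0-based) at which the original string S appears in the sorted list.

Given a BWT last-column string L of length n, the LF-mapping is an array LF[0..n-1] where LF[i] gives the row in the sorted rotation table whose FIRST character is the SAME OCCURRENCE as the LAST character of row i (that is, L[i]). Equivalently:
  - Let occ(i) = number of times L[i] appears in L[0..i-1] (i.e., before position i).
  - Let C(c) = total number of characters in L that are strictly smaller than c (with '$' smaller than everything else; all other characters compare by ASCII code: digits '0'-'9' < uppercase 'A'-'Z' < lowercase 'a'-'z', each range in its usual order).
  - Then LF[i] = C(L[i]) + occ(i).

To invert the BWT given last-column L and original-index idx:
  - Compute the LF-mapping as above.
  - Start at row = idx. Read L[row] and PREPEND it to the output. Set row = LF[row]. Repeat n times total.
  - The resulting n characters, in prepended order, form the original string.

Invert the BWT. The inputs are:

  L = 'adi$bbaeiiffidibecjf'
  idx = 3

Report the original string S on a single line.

Answer: bbbidfjiiaciffeieda$

Derivation:
LF mapping: 1 7 14 0 3 4 2 9 15 16 11 12 17 8 18 5 10 6 19 13
Walk LF starting at row 3, prepending L[row]:
  step 1: row=3, L[3]='$', prepend. Next row=LF[3]=0
  step 2: row=0, L[0]='a', prepend. Next row=LF[0]=1
  step 3: row=1, L[1]='d', prepend. Next row=LF[1]=7
  step 4: row=7, L[7]='e', prepend. Next row=LF[7]=9
  step 5: row=9, L[9]='i', prepend. Next row=LF[9]=16
  step 6: row=16, L[16]='e', prepend. Next row=LF[16]=10
  step 7: row=10, L[10]='f', prepend. Next row=LF[10]=11
  step 8: row=11, L[11]='f', prepend. Next row=LF[11]=12
  step 9: row=12, L[12]='i', prepend. Next row=LF[12]=17
  step 10: row=17, L[17]='c', prepend. Next row=LF[17]=6
  step 11: row=6, L[6]='a', prepend. Next row=LF[6]=2
  step 12: row=2, L[2]='i', prepend. Next row=LF[2]=14
  step 13: row=14, L[14]='i', prepend. Next row=LF[14]=18
  step 14: row=18, L[18]='j', prepend. Next row=LF[18]=19
  step 15: row=19, L[19]='f', prepend. Next row=LF[19]=13
  step 16: row=13, L[13]='d', prepend. Next row=LF[13]=8
  step 17: row=8, L[8]='i', prepend. Next row=LF[8]=15
  step 18: row=15, L[15]='b', prepend. Next row=LF[15]=5
  step 19: row=5, L[5]='b', prepend. Next row=LF[5]=4
  step 20: row=4, L[4]='b', prepend. Next row=LF[4]=3
Reversed output: bbbidfjiiaciffeieda$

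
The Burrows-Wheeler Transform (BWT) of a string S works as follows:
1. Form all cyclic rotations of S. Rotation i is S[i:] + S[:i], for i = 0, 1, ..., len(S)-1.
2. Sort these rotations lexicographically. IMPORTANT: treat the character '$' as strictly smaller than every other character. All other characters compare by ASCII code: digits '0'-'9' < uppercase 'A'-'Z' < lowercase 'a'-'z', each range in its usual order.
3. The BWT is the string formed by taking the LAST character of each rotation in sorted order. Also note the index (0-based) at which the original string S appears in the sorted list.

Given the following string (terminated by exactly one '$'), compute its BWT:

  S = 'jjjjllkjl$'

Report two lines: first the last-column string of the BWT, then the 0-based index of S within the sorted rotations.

Answer: l$jjkjljlj
1

Derivation:
All 10 rotations (rotation i = S[i:]+S[:i]):
  rot[0] = jjjjllkjl$
  rot[1] = jjjllkjl$j
  rot[2] = jjllkjl$jj
  rot[3] = jllkjl$jjj
  rot[4] = llkjl$jjjj
  rot[5] = lkjl$jjjjl
  rot[6] = kjl$jjjjll
  rot[7] = jl$jjjjllk
  rot[8] = l$jjjjllkj
  rot[9] = $jjjjllkjl
Sorted (with $ < everything):
  sorted[0] = $jjjjllkjl  (last char: 'l')
  sorted[1] = jjjjllkjl$  (last char: '$')
  sorted[2] = jjjllkjl$j  (last char: 'j')
  sorted[3] = jjllkjl$jj  (last char: 'j')
  sorted[4] = jl$jjjjllk  (last char: 'k')
  sorted[5] = jllkjl$jjj  (last char: 'j')
  sorted[6] = kjl$jjjjll  (last char: 'l')
  sorted[7] = l$jjjjllkj  (last char: 'j')
  sorted[8] = lkjl$jjjjl  (last char: 'l')
  sorted[9] = llkjl$jjjj  (last char: 'j')
Last column: l$jjkjljlj
Original string S is at sorted index 1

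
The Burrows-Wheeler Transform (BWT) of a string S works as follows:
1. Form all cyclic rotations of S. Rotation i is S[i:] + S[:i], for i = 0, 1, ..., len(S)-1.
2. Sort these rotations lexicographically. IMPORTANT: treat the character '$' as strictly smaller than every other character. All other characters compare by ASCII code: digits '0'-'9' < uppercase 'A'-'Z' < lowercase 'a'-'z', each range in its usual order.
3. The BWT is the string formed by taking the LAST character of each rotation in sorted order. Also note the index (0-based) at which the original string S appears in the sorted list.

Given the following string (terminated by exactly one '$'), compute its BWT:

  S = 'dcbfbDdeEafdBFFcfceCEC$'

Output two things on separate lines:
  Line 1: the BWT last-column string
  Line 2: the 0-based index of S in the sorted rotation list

Answer: CdEebCeBFEfcdfFf$Dcdbca
16

Derivation:
All 23 rotations (rotation i = S[i:]+S[:i]):
  rot[0] = dcbfbDdeEafdBFFcfceCEC$
  rot[1] = cbfbDdeEafdBFFcfceCEC$d
  rot[2] = bfbDdeEafdBFFcfceCEC$dc
  rot[3] = fbDdeEafdBFFcfceCEC$dcb
  rot[4] = bDdeEafdBFFcfceCEC$dcbf
  rot[5] = DdeEafdBFFcfceCEC$dcbfb
  rot[6] = deEafdBFFcfceCEC$dcbfbD
  rot[7] = eEafdBFFcfceCEC$dcbfbDd
  rot[8] = EafdBFFcfceCEC$dcbfbDde
  rot[9] = afdBFFcfceCEC$dcbfbDdeE
  rot[10] = fdBFFcfceCEC$dcbfbDdeEa
  rot[11] = dBFFcfceCEC$dcbfbDdeEaf
  rot[12] = BFFcfceCEC$dcbfbDdeEafd
  rot[13] = FFcfceCEC$dcbfbDdeEafdB
  rot[14] = FcfceCEC$dcbfbDdeEafdBF
  rot[15] = cfceCEC$dcbfbDdeEafdBFF
  rot[16] = fceCEC$dcbfbDdeEafdBFFc
  rot[17] = ceCEC$dcbfbDdeEafdBFFcf
  rot[18] = eCEC$dcbfbDdeEafdBFFcfc
  rot[19] = CEC$dcbfbDdeEafdBFFcfce
  rot[20] = EC$dcbfbDdeEafdBFFcfceC
  rot[21] = C$dcbfbDdeEafdBFFcfceCE
  rot[22] = $dcbfbDdeEafdBFFcfceCEC
Sorted (with $ < everything):
  sorted[0] = $dcbfbDdeEafdBFFcfceCEC  (last char: 'C')
  sorted[1] = BFFcfceCEC$dcbfbDdeEafd  (last char: 'd')
  sorted[2] = C$dcbfbDdeEafdBFFcfceCE  (last char: 'E')
  sorted[3] = CEC$dcbfbDdeEafdBFFcfce  (last char: 'e')
  sorted[4] = DdeEafdBFFcfceCEC$dcbfb  (last char: 'b')
  sorted[5] = EC$dcbfbDdeEafdBFFcfceC  (last char: 'C')
  sorted[6] = EafdBFFcfceCEC$dcbfbDde  (last char: 'e')
  sorted[7] = FFcfceCEC$dcbfbDdeEafdB  (last char: 'B')
  sorted[8] = FcfceCEC$dcbfbDdeEafdBF  (last char: 'F')
  sorted[9] = afdBFFcfceCEC$dcbfbDdeE  (last char: 'E')
  sorted[10] = bDdeEafdBFFcfceCEC$dcbf  (last char: 'f')
  sorted[11] = bfbDdeEafdBFFcfceCEC$dc  (last char: 'c')
  sorted[12] = cbfbDdeEafdBFFcfceCEC$d  (last char: 'd')
  sorted[13] = ceCEC$dcbfbDdeEafdBFFcf  (last char: 'f')
  sorted[14] = cfceCEC$dcbfbDdeEafdBFF  (last char: 'F')
  sorted[15] = dBFFcfceCEC$dcbfbDdeEaf  (last char: 'f')
  sorted[16] = dcbfbDdeEafdBFFcfceCEC$  (last char: '$')
  sorted[17] = deEafdBFFcfceCEC$dcbfbD  (last char: 'D')
  sorted[18] = eCEC$dcbfbDdeEafdBFFcfc  (last char: 'c')
  sorted[19] = eEafdBFFcfceCEC$dcbfbDd  (last char: 'd')
  sorted[20] = fbDdeEafdBFFcfceCEC$dcb  (last char: 'b')
  sorted[21] = fceCEC$dcbfbDdeEafdBFFc  (last char: 'c')
  sorted[22] = fdBFFcfceCEC$dcbfbDdeEa  (last char: 'a')
Last column: CdEebCeBFEfcdfFf$Dcdbca
Original string S is at sorted index 16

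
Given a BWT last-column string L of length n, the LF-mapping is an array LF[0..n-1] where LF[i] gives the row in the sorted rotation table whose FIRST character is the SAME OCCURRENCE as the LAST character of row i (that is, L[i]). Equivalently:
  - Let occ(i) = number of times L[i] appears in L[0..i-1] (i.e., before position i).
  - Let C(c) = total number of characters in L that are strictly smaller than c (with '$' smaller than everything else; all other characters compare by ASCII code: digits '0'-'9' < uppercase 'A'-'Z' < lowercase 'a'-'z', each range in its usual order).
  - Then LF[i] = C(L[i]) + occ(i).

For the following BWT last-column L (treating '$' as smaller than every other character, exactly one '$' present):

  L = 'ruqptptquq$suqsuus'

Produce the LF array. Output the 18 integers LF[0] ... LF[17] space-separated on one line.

Char counts: '$':1, 'p':2, 'q':4, 'r':1, 's':3, 't':2, 'u':5
C (first-col start): C('$')=0, C('p')=1, C('q')=3, C('r')=7, C('s')=8, C('t')=11, C('u')=13
L[0]='r': occ=0, LF[0]=C('r')+0=7+0=7
L[1]='u': occ=0, LF[1]=C('u')+0=13+0=13
L[2]='q': occ=0, LF[2]=C('q')+0=3+0=3
L[3]='p': occ=0, LF[3]=C('p')+0=1+0=1
L[4]='t': occ=0, LF[4]=C('t')+0=11+0=11
L[5]='p': occ=1, LF[5]=C('p')+1=1+1=2
L[6]='t': occ=1, LF[6]=C('t')+1=11+1=12
L[7]='q': occ=1, LF[7]=C('q')+1=3+1=4
L[8]='u': occ=1, LF[8]=C('u')+1=13+1=14
L[9]='q': occ=2, LF[9]=C('q')+2=3+2=5
L[10]='$': occ=0, LF[10]=C('$')+0=0+0=0
L[11]='s': occ=0, LF[11]=C('s')+0=8+0=8
L[12]='u': occ=2, LF[12]=C('u')+2=13+2=15
L[13]='q': occ=3, LF[13]=C('q')+3=3+3=6
L[14]='s': occ=1, LF[14]=C('s')+1=8+1=9
L[15]='u': occ=3, LF[15]=C('u')+3=13+3=16
L[16]='u': occ=4, LF[16]=C('u')+4=13+4=17
L[17]='s': occ=2, LF[17]=C('s')+2=8+2=10

Answer: 7 13 3 1 11 2 12 4 14 5 0 8 15 6 9 16 17 10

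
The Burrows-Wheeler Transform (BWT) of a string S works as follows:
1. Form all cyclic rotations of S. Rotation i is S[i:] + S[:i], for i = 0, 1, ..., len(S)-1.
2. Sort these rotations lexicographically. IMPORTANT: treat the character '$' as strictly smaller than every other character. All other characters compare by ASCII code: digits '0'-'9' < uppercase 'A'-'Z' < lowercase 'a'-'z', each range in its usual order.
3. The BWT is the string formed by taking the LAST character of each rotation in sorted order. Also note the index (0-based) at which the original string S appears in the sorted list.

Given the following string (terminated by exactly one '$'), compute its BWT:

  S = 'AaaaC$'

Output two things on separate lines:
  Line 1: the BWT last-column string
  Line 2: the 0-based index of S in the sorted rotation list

Answer: C$aaaA
1

Derivation:
All 6 rotations (rotation i = S[i:]+S[:i]):
  rot[0] = AaaaC$
  rot[1] = aaaC$A
  rot[2] = aaC$Aa
  rot[3] = aC$Aaa
  rot[4] = C$Aaaa
  rot[5] = $AaaaC
Sorted (with $ < everything):
  sorted[0] = $AaaaC  (last char: 'C')
  sorted[1] = AaaaC$  (last char: '$')
  sorted[2] = C$Aaaa  (last char: 'a')
  sorted[3] = aC$Aaa  (last char: 'a')
  sorted[4] = aaC$Aa  (last char: 'a')
  sorted[5] = aaaC$A  (last char: 'A')
Last column: C$aaaA
Original string S is at sorted index 1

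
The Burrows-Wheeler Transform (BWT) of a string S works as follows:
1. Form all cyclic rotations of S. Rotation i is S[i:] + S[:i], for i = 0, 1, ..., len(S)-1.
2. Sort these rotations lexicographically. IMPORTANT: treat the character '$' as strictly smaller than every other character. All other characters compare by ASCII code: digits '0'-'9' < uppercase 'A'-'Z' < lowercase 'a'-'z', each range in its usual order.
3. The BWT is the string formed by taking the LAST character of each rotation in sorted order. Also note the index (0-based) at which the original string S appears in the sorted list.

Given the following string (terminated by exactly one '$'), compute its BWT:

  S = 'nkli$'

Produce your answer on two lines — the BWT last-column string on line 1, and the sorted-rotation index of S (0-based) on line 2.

All 5 rotations (rotation i = S[i:]+S[:i]):
  rot[0] = nkli$
  rot[1] = kli$n
  rot[2] = li$nk
  rot[3] = i$nkl
  rot[4] = $nkli
Sorted (with $ < everything):
  sorted[0] = $nkli  (last char: 'i')
  sorted[1] = i$nkl  (last char: 'l')
  sorted[2] = kli$n  (last char: 'n')
  sorted[3] = li$nk  (last char: 'k')
  sorted[4] = nkli$  (last char: '$')
Last column: ilnk$
Original string S is at sorted index 4

Answer: ilnk$
4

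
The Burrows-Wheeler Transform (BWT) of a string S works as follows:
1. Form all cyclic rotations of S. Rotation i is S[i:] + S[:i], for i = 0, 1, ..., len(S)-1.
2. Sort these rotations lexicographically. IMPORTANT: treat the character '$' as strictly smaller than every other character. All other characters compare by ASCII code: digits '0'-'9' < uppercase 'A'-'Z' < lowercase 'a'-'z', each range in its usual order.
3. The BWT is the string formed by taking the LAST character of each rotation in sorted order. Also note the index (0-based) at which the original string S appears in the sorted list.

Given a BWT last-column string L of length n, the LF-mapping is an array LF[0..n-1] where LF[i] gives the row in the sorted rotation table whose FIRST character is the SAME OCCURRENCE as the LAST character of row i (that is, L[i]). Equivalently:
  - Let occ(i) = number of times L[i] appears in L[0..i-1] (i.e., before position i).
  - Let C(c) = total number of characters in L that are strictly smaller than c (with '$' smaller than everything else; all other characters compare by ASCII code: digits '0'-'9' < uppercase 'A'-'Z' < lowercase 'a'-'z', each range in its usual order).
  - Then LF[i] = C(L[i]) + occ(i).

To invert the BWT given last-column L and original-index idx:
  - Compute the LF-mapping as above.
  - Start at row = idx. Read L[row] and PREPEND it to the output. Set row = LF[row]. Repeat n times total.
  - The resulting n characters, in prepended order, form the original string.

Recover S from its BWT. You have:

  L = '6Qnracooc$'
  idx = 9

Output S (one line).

Answer: raccoonQ6$

Derivation:
LF mapping: 1 2 6 9 3 4 7 8 5 0
Walk LF starting at row 9, prepending L[row]:
  step 1: row=9, L[9]='$', prepend. Next row=LF[9]=0
  step 2: row=0, L[0]='6', prepend. Next row=LF[0]=1
  step 3: row=1, L[1]='Q', prepend. Next row=LF[1]=2
  step 4: row=2, L[2]='n', prepend. Next row=LF[2]=6
  step 5: row=6, L[6]='o', prepend. Next row=LF[6]=7
  step 6: row=7, L[7]='o', prepend. Next row=LF[7]=8
  step 7: row=8, L[8]='c', prepend. Next row=LF[8]=5
  step 8: row=5, L[5]='c', prepend. Next row=LF[5]=4
  step 9: row=4, L[4]='a', prepend. Next row=LF[4]=3
  step 10: row=3, L[3]='r', prepend. Next row=LF[3]=9
Reversed output: raccoonQ6$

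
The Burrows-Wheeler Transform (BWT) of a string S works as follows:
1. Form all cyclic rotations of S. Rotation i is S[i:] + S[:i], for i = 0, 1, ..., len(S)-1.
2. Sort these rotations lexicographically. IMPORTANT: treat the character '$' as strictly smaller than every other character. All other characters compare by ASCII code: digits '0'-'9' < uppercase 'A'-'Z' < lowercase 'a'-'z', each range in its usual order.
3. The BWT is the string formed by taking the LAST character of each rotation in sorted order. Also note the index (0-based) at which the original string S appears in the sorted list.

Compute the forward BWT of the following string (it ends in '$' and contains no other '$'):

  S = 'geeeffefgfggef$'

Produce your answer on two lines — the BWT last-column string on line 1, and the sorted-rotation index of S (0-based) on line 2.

All 15 rotations (rotation i = S[i:]+S[:i]):
  rot[0] = geeeffefgfggef$
  rot[1] = eeeffefgfggef$g
  rot[2] = eeffefgfggef$ge
  rot[3] = effefgfggef$gee
  rot[4] = ffefgfggef$geee
  rot[5] = fefgfggef$geeef
  rot[6] = efgfggef$geeeff
  rot[7] = fgfggef$geeeffe
  rot[8] = gfggef$geeeffef
  rot[9] = fggef$geeeffefg
  rot[10] = ggef$geeeffefgf
  rot[11] = gef$geeeffefgfg
  rot[12] = ef$geeeffefgfgg
  rot[13] = f$geeeffefgfgge
  rot[14] = $geeeffefgfggef
Sorted (with $ < everything):
  sorted[0] = $geeeffefgfggef  (last char: 'f')
  sorted[1] = eeeffefgfggef$g  (last char: 'g')
  sorted[2] = eeffefgfggef$ge  (last char: 'e')
  sorted[3] = ef$geeeffefgfgg  (last char: 'g')
  sorted[4] = effefgfggef$gee  (last char: 'e')
  sorted[5] = efgfggef$geeeff  (last char: 'f')
  sorted[6] = f$geeeffefgfgge  (last char: 'e')
  sorted[7] = fefgfggef$geeef  (last char: 'f')
  sorted[8] = ffefgfggef$geee  (last char: 'e')
  sorted[9] = fgfggef$geeeffe  (last char: 'e')
  sorted[10] = fggef$geeeffefg  (last char: 'g')
  sorted[11] = geeeffefgfggef$  (last char: '$')
  sorted[12] = gef$geeeffefgfg  (last char: 'g')
  sorted[13] = gfggef$geeeffef  (last char: 'f')
  sorted[14] = ggef$geeeffefgf  (last char: 'f')
Last column: fgegefefeeg$gff
Original string S is at sorted index 11

Answer: fgegefefeeg$gff
11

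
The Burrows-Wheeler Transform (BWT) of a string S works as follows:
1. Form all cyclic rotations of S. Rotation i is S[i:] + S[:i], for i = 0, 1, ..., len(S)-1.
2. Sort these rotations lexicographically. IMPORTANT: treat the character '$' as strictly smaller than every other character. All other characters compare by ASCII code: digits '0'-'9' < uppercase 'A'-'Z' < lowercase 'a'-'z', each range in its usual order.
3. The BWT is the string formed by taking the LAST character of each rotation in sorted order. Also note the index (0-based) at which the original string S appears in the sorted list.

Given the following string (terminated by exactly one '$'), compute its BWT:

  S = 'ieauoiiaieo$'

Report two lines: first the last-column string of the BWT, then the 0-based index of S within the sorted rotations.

All 12 rotations (rotation i = S[i:]+S[:i]):
  rot[0] = ieauoiiaieo$
  rot[1] = eauoiiaieo$i
  rot[2] = auoiiaieo$ie
  rot[3] = uoiiaieo$iea
  rot[4] = oiiaieo$ieau
  rot[5] = iiaieo$ieauo
  rot[6] = iaieo$ieauoi
  rot[7] = aieo$ieauoii
  rot[8] = ieo$ieauoiia
  rot[9] = eo$ieauoiiai
  rot[10] = o$ieauoiiaie
  rot[11] = $ieauoiiaieo
Sorted (with $ < everything):
  sorted[0] = $ieauoiiaieo  (last char: 'o')
  sorted[1] = aieo$ieauoii  (last char: 'i')
  sorted[2] = auoiiaieo$ie  (last char: 'e')
  sorted[3] = eauoiiaieo$i  (last char: 'i')
  sorted[4] = eo$ieauoiiai  (last char: 'i')
  sorted[5] = iaieo$ieauoi  (last char: 'i')
  sorted[6] = ieauoiiaieo$  (last char: '$')
  sorted[7] = ieo$ieauoiia  (last char: 'a')
  sorted[8] = iiaieo$ieauo  (last char: 'o')
  sorted[9] = o$ieauoiiaie  (last char: 'e')
  sorted[10] = oiiaieo$ieau  (last char: 'u')
  sorted[11] = uoiiaieo$iea  (last char: 'a')
Last column: oieiii$aoeua
Original string S is at sorted index 6

Answer: oieiii$aoeua
6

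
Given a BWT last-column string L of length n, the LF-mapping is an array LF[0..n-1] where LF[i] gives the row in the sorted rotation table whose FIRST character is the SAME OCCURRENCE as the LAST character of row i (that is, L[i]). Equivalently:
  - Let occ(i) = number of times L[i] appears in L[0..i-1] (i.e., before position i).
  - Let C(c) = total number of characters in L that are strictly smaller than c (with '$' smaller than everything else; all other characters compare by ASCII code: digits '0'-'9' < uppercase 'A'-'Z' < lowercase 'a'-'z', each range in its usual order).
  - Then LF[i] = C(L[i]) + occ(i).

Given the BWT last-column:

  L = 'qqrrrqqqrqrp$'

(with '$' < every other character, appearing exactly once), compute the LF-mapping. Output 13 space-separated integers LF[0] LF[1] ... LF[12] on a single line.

Char counts: '$':1, 'p':1, 'q':6, 'r':5
C (first-col start): C('$')=0, C('p')=1, C('q')=2, C('r')=8
L[0]='q': occ=0, LF[0]=C('q')+0=2+0=2
L[1]='q': occ=1, LF[1]=C('q')+1=2+1=3
L[2]='r': occ=0, LF[2]=C('r')+0=8+0=8
L[3]='r': occ=1, LF[3]=C('r')+1=8+1=9
L[4]='r': occ=2, LF[4]=C('r')+2=8+2=10
L[5]='q': occ=2, LF[5]=C('q')+2=2+2=4
L[6]='q': occ=3, LF[6]=C('q')+3=2+3=5
L[7]='q': occ=4, LF[7]=C('q')+4=2+4=6
L[8]='r': occ=3, LF[8]=C('r')+3=8+3=11
L[9]='q': occ=5, LF[9]=C('q')+5=2+5=7
L[10]='r': occ=4, LF[10]=C('r')+4=8+4=12
L[11]='p': occ=0, LF[11]=C('p')+0=1+0=1
L[12]='$': occ=0, LF[12]=C('$')+0=0+0=0

Answer: 2 3 8 9 10 4 5 6 11 7 12 1 0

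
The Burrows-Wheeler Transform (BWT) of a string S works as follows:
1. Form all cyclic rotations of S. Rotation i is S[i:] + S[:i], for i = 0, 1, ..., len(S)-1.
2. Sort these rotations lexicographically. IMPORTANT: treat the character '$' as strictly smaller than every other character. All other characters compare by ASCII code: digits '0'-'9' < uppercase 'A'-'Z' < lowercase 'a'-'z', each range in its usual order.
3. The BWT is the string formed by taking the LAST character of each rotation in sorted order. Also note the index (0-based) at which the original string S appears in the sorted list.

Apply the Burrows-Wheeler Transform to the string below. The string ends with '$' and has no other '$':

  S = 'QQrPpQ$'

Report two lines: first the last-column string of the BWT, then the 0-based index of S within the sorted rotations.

Answer: Qrp$QPQ
3

Derivation:
All 7 rotations (rotation i = S[i:]+S[:i]):
  rot[0] = QQrPpQ$
  rot[1] = QrPpQ$Q
  rot[2] = rPpQ$QQ
  rot[3] = PpQ$QQr
  rot[4] = pQ$QQrP
  rot[5] = Q$QQrPp
  rot[6] = $QQrPpQ
Sorted (with $ < everything):
  sorted[0] = $QQrPpQ  (last char: 'Q')
  sorted[1] = PpQ$QQr  (last char: 'r')
  sorted[2] = Q$QQrPp  (last char: 'p')
  sorted[3] = QQrPpQ$  (last char: '$')
  sorted[4] = QrPpQ$Q  (last char: 'Q')
  sorted[5] = pQ$QQrP  (last char: 'P')
  sorted[6] = rPpQ$QQ  (last char: 'Q')
Last column: Qrp$QPQ
Original string S is at sorted index 3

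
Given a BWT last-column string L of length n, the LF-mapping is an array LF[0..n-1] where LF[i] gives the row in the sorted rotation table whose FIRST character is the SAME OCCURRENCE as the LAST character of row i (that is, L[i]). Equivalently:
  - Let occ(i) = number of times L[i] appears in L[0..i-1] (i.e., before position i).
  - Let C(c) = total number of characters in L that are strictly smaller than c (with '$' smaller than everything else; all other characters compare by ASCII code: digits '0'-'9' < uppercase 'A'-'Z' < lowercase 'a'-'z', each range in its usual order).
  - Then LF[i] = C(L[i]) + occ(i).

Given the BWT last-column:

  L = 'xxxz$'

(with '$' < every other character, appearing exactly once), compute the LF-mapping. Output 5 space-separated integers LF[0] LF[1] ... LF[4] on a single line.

Answer: 1 2 3 4 0

Derivation:
Char counts: '$':1, 'x':3, 'z':1
C (first-col start): C('$')=0, C('x')=1, C('z')=4
L[0]='x': occ=0, LF[0]=C('x')+0=1+0=1
L[1]='x': occ=1, LF[1]=C('x')+1=1+1=2
L[2]='x': occ=2, LF[2]=C('x')+2=1+2=3
L[3]='z': occ=0, LF[3]=C('z')+0=4+0=4
L[4]='$': occ=0, LF[4]=C('$')+0=0+0=0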